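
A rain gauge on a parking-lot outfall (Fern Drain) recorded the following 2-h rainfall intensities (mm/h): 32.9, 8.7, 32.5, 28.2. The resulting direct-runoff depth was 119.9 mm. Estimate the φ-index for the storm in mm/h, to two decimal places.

Only the 3 blocks with intensity above φ contribute runoff: 32.9, 32.5, 28.2 mm/h.
Σ(I−φ)·Δt = d  ⇒  (32.9+32.5+28.2 − 3φ)·2 = 119.9
φ = (93.60 − 119.9/2) / 3 = 11.22 mm/h.

φ ≈ 11.22 mm/h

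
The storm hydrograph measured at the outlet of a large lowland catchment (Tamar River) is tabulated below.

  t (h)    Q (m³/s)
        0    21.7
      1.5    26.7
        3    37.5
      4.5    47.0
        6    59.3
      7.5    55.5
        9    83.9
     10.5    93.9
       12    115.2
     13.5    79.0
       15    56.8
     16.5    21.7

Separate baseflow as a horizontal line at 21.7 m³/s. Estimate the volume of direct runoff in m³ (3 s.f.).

V ≈ 2.36 × 10^6 m³

Direct-runoff ordinates (Q − Q_b): 0.0, 5.0, 15.8, 25.3, 37.6, 33.8, 62.2, 72.2, 93.5, 57.3, 35.1, 0.0 m³/s.
ΣQ_DR = 437.8 m³/s.
With Δt = 1.5 h = 5400 s, V = ΣQ_DR · Δt = 437.8 × 5400 = 2.36 × 10^6 m³.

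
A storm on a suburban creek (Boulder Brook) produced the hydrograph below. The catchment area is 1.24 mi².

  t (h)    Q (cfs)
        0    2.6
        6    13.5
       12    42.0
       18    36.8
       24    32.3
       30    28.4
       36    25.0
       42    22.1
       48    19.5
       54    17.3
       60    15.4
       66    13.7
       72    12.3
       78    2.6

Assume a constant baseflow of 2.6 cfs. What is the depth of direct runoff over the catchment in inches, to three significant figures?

d ≈ 1.85 in

Direct runoff: 0.0, 10.9, 39.4, 34.2, 29.7, 25.8, 22.4, 19.5, 16.9, 14.7, 12.8, 11.1, 9.7, 0.0 cfs; ΣQ_DR = 247.1 cfs.
V = ΣQ_DR · Δt = 247.1 × 21600 s = 5.337 × 10^6 ft³.
Over A = 1.24 mi², depth = V / A = 1.85 in.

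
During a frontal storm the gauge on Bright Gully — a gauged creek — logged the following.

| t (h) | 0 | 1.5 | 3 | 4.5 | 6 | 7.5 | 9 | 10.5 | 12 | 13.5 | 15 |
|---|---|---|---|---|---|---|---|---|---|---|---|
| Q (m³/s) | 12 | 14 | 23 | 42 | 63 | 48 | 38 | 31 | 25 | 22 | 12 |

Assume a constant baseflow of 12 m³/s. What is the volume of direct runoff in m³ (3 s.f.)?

Direct-runoff ordinates (Q − Q_b): 0.0, 2.0, 11.0, 30.0, 51.0, 36.0, 26.0, 19.0, 13.0, 10.0, 0.0 m³/s.
ΣQ_DR = 198.0 m³/s.
With Δt = 1.5 h = 5400 s, V = ΣQ_DR · Δt = 198.0 × 5400 = 1.07 × 10^6 m³.

V ≈ 1.07 × 10^6 m³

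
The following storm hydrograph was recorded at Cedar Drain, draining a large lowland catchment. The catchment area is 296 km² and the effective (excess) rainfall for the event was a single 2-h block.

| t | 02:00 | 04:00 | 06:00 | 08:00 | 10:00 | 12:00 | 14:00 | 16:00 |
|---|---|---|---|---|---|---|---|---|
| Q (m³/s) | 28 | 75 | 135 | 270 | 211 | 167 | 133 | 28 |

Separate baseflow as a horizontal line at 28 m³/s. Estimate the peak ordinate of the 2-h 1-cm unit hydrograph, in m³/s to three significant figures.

Direct runoff: 0.0, 47.0, 107.0, 242.0, 183.0, 139.0, 105.0, 0.0 m³/s; ΣQ_DR = 823.0 m³/s, peak = 242.0 m³/s.
Runoff depth d = ΣQ_DR·Δt / A = 823.0 × 7200 / (296 km²) = 20.02 mm.
The 1-cm UH is the DRH scaled by (10 mm)/d, so U_p = 242.0 × 10/20.02 = 121 m³/s.

U_p ≈ 121 m³/s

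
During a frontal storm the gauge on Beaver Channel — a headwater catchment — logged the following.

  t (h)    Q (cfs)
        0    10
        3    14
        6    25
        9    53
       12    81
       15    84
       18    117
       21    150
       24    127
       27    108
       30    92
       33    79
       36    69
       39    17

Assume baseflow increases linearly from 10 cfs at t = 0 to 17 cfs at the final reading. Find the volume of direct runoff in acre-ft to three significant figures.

V ≈ 208 acre-ft

Direct-runoff ordinates (Q − Q_b): 0.00, 3.46, 13.92, 41.38, 68.85, 71.31, 103.77, 136.23, 112.69, 93.15, 76.62, 63.08, 52.54, 0.00 cfs.
ΣQ_DR = 837.0 cfs.
With Δt = 3 h = 10800 s, V = ΣQ_DR · Δt = 837.0 × 10800 = 9.04 × 10^6 ft³ = 208 acre-ft.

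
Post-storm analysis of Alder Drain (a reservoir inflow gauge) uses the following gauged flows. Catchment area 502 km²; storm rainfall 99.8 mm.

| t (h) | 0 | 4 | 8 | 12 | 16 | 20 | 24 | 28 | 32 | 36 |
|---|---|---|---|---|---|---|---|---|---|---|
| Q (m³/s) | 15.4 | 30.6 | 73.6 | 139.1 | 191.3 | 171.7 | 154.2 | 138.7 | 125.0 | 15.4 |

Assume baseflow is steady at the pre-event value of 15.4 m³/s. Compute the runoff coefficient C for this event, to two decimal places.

C ≈ 0.26

ΣQ_DR = 901.0 m³/s; V = ΣQ_DR·Δt = 1.297 × 10^7 m³.
Runoff depth d = V / A = 25.85 mm.
C = d / P = 25.85 / 99.8 = 0.26.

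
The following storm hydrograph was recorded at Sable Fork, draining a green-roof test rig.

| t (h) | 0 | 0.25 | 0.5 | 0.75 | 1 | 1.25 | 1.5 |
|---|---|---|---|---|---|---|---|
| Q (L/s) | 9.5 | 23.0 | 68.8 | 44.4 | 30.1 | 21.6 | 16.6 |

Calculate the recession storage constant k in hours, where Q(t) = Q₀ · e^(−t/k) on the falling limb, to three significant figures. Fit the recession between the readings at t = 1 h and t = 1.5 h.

k ≈ 0.840 h

On the falling limb, Q drops from 30.1 to 16.6 L/s between t = 1 h and t = 1.5 h (Δt = 0.5 h).
k = −Δt / ln(Q₂/Q₁) = −0.5 / ln(16.6/30.1) = 0.840 h.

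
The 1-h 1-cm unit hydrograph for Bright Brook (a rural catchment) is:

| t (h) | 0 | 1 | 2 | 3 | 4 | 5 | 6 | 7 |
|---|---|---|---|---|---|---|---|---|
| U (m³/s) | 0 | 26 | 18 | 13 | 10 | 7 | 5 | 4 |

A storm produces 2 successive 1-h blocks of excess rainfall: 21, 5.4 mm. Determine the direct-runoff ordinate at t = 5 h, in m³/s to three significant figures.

By discrete convolution, Q_j = Σ (P_i / 10 mm) · U_{j−i}.
At t = 5 h (j=5): Q = (21/10)·7 + (5.4/10)·10 = 20.1 m³/s.

Q ≈ 20.1 m³/s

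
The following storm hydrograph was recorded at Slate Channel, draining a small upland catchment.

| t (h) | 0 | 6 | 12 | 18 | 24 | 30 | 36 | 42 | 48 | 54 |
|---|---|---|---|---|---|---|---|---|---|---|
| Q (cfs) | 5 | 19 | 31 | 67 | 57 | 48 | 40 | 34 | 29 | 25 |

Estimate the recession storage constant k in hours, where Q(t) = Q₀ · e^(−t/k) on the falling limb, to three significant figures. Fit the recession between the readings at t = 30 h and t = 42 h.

k ≈ 34.8 h

On the falling limb, Q drops from 48 to 34 cfs between t = 30 h and t = 42 h (Δt = 12 h).
k = −Δt / ln(Q₂/Q₁) = −12 / ln(34/48) = 34.8 h.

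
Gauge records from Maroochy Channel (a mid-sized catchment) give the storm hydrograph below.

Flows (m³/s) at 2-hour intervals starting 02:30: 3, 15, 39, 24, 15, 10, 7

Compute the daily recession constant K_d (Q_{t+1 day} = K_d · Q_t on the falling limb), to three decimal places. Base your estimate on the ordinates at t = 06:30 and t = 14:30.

K_d ≈ 0.006

Between t = 06:30 and t = 14:30 the flow falls from 39 to 7 m³/s over 4×2 h = 8 h.
Per-interval ratio K = (7/39)^(1/4) = 0.6509; K_d = K^(24/2) = 0.006.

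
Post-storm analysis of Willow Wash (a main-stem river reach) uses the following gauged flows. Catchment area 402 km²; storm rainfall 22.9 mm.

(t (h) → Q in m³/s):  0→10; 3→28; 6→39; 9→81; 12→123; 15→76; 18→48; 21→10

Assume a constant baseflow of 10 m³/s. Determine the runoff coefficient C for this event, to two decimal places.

ΣQ_DR = 335.0 m³/s; V = ΣQ_DR·Δt = 3.618 × 10^6 m³.
Runoff depth d = V / A = 9.000 mm.
C = d / P = 9.000 / 22.9 = 0.39.

C ≈ 0.39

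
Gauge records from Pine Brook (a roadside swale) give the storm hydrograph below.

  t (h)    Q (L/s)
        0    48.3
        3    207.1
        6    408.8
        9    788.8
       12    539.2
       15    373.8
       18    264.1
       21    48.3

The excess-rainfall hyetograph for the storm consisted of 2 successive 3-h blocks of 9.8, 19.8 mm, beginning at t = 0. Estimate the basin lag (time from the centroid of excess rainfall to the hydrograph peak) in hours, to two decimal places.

t_L ≈ 5.49 h

Centroid of excess rainfall: t_c = Σ P_i·t̄_i / ΣP_i = 3.5068 h (block centres at 1.5, 4.5 h).
Hydrograph peak occurs at t = 9 h, so basin lag t_L = 9 − 3.5068 = 5.49 h.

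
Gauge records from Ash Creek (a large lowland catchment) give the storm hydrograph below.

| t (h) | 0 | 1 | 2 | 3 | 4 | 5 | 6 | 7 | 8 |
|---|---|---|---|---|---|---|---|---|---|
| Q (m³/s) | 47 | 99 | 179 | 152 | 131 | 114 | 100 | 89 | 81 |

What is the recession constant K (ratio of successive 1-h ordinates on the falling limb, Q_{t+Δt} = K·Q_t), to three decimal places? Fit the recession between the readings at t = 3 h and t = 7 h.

K ≈ 0.875

Using the recession-limb readings at t = 3 h and t = 7 h: Q falls from 152 to 89 m³/s over 4 intervals.
K = (Q₂/Q₁)^(1/4) = (89/152)^(1/4) = 0.875.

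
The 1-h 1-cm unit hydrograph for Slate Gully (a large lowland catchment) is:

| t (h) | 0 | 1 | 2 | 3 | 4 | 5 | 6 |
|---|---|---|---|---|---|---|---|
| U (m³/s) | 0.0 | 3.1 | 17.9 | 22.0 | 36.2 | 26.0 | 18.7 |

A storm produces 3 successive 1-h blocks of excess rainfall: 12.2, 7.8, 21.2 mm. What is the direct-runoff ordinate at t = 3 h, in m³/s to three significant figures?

By discrete convolution, Q_j = Σ (P_i / 10 mm) · U_{j−i}.
At t = 3 h (j=3): Q = (12.2/10)·22.0 + (7.8/10)·17.9 + (21.2/10)·3.1 = 47.4 m³/s.

Q ≈ 47.4 m³/s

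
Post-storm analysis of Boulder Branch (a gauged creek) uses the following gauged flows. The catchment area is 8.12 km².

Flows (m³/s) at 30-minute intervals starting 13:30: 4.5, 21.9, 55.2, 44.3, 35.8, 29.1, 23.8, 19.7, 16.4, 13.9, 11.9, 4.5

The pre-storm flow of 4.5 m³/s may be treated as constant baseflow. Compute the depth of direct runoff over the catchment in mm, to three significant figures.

Direct runoff: 0.0, 17.4, 50.7, 39.8, 31.3, 24.6, 19.3, 15.2, 11.9, 9.4, 7.4, 0.0 m³/s; ΣQ_DR = 227.0 m³/s.
V = ΣQ_DR · Δt = 227.0 × 1800 s = 4.086 × 10^5 m³.
Over A = 8.12 km², depth = V / A = 50.3 mm.

d ≈ 50.3 mm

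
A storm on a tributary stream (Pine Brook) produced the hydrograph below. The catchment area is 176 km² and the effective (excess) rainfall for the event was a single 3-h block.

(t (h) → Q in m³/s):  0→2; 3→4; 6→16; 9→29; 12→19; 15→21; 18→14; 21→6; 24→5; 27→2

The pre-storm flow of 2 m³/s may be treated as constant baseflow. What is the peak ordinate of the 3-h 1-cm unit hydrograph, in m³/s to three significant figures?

U_p ≈ 44.9 m³/s

Direct runoff: 0.0, 2.0, 14.0, 27.0, 17.0, 19.0, 12.0, 4.0, 3.0, 0.0 m³/s; ΣQ_DR = 98.00 m³/s, peak = 27.0 m³/s.
Runoff depth d = ΣQ_DR·Δt / A = 98.00 × 10800 / (176 km²) = 6.014 mm.
The 1-cm UH is the DRH scaled by (10 mm)/d, so U_p = 27.0 × 10/6.014 = 44.9 m³/s.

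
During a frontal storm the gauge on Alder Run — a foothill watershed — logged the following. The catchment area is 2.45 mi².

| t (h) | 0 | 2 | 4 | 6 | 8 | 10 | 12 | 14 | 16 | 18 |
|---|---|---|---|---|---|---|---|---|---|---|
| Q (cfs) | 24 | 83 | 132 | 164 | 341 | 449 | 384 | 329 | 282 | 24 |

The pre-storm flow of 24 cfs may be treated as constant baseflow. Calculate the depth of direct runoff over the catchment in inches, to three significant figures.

Direct runoff: 0.0, 59.0, 108.0, 140.0, 317.0, 425.0, 360.0, 305.0, 258.0, 0.0 cfs; ΣQ_DR = 1972 cfs.
V = ΣQ_DR · Δt = 1972 × 7200 s = 1.420 × 10^7 ft³.
Over A = 2.45 mi², depth = V / A = 2.49 in.

d ≈ 2.49 in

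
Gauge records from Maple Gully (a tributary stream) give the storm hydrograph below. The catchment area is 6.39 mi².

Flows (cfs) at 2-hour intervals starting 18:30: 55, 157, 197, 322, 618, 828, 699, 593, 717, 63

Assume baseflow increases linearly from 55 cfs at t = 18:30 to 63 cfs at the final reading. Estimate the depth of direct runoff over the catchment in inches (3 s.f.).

d ≈ 1.77 in

Direct runoff: 0.00, 101.11, 140.22, 264.33, 559.44, 768.56, 638.67, 531.78, 654.89, 0.00 cfs; ΣQ_DR = 3659 cfs.
V = ΣQ_DR · Δt = 3659 × 7200 s = 2.634 × 10^7 ft³.
Over A = 6.39 mi², depth = V / A = 1.77 in.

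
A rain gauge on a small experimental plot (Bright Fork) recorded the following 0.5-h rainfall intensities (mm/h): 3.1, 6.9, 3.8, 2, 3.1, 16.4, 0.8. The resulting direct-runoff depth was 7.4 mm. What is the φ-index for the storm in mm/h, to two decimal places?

Only the 2 blocks with intensity above φ contribute runoff: 6.9, 16.4 mm/h.
Σ(I−φ)·Δt = d  ⇒  (6.9+16.4 − 2φ)·0.5 = 7.4
φ = (23.30 − 7.4/0.5) / 2 = 4.25 mm/h.

φ ≈ 4.25 mm/h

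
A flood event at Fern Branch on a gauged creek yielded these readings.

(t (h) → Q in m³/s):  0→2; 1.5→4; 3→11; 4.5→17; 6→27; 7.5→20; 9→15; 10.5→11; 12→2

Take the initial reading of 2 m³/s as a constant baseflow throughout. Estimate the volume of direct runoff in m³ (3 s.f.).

Direct-runoff ordinates (Q − Q_b): 0.0, 2.0, 9.0, 15.0, 25.0, 18.0, 13.0, 9.0, 0.0 m³/s.
ΣQ_DR = 91.00 m³/s.
With Δt = 1.5 h = 5400 s, V = ΣQ_DR · Δt = 91.00 × 5400 = 4.91 × 10^5 m³.

V ≈ 4.91 × 10^5 m³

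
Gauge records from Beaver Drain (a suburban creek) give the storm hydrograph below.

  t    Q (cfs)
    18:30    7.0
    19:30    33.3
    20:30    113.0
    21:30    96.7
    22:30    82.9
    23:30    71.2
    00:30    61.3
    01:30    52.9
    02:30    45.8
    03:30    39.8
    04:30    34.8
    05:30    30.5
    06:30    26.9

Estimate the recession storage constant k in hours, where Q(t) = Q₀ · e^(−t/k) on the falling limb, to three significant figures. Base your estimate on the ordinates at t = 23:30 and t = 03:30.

On the falling limb, Q drops from 71.2 to 39.8 cfs between t = 23:30 and t = 03:30 (Δt = 4 h).
k = −Δt / ln(Q₂/Q₁) = −4 / ln(39.8/71.2) = 6.88 h.

k ≈ 6.88 h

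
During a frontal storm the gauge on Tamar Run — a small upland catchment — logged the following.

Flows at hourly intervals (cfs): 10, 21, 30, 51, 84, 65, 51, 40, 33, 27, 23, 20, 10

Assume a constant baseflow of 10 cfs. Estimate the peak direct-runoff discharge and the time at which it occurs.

Q_p = 74.0 cfs at t = 4 h

Subtracting baseflow gives direct-runoff ordinates: 0.0, 11.0, 20.0, 41.0, 74.0, 55.0, 41.0, 30.0, 23.0, 17.0, 13.0, 10.0, 0.0 cfs.
The maximum is 74.0 cfs, occurring at the reading for t = 4 h.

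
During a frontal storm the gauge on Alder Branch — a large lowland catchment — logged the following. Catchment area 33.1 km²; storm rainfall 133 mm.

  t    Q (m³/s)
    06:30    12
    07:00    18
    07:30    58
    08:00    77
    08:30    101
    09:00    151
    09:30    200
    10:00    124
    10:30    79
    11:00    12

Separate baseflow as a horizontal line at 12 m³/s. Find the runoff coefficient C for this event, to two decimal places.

ΣQ_DR = 712.0 m³/s; V = ΣQ_DR·Δt = 1.282 × 10^6 m³.
Runoff depth d = V / A = 38.72 mm.
C = d / P = 38.72 / 133 = 0.29.

C ≈ 0.29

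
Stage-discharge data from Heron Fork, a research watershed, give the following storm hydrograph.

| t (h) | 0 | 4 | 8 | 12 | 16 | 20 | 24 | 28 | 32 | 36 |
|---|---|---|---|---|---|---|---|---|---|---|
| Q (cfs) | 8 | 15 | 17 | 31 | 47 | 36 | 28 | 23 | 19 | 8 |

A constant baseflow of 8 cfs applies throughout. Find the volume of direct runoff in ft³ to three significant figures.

V ≈ 2.19 × 10^6 ft³

Direct-runoff ordinates (Q − Q_b): 0.0, 7.0, 9.0, 23.0, 39.0, 28.0, 20.0, 15.0, 11.0, 0.0 cfs.
ΣQ_DR = 152.0 cfs.
With Δt = 4 h = 14400 s, V = ΣQ_DR · Δt = 152.0 × 14400 = 2.19 × 10^6 ft³.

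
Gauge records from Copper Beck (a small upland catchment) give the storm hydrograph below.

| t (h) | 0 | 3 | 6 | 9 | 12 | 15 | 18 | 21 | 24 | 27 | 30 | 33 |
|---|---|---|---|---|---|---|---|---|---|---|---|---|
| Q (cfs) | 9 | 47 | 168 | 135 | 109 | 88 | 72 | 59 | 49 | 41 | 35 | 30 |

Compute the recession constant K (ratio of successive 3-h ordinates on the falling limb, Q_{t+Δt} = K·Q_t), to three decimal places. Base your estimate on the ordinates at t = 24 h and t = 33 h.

Using the recession-limb readings at t = 24 h and t = 33 h: Q falls from 49 to 30 cfs over 3 intervals.
K = (Q₂/Q₁)^(1/3) = (30/49)^(1/3) = 0.849.

K ≈ 0.849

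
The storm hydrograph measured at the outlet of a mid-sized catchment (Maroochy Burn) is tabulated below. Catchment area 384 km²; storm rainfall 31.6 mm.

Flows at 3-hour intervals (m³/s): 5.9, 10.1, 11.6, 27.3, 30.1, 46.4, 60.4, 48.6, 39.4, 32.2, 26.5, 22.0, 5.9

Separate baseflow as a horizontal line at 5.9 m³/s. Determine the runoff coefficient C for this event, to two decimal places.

C ≈ 0.26

ΣQ_DR = 289.7 m³/s; V = ΣQ_DR·Δt = 3.129 × 10^6 m³.
Runoff depth d = V / A = 8.148 mm.
C = d / P = 8.148 / 31.6 = 0.26.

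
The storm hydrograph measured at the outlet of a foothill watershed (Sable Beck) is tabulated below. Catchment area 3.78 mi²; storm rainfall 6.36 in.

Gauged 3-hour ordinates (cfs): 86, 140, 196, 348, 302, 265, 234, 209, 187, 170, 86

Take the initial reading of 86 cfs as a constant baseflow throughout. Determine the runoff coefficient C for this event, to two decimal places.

ΣQ_DR = 1277 cfs; V = ΣQ_DR·Δt = 1.379 × 10^7 ft³.
Runoff depth d = V / A = 1.570 in.
C = d / P = 1.570 / 6.36 = 0.25.

C ≈ 0.25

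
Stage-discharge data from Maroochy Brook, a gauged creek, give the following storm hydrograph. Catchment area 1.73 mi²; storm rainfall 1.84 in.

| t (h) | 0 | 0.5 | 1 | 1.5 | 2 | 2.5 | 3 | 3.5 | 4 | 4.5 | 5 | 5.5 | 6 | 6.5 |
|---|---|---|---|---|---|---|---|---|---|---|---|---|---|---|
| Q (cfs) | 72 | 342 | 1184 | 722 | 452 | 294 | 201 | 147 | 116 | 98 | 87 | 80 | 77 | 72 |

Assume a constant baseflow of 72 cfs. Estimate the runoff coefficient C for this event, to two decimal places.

C ≈ 0.71

ΣQ_DR = 2936 cfs; V = ΣQ_DR·Δt = 5.285 × 10^6 ft³.
Runoff depth d = V / A = 1.315 in.
C = d / P = 1.315 / 1.84 = 0.71.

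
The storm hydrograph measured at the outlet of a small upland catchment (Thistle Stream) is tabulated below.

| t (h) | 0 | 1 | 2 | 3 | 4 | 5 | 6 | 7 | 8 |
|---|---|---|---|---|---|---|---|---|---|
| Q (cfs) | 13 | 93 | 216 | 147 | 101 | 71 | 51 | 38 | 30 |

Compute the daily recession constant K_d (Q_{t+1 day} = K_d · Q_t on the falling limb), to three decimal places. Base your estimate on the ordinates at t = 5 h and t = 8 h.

K_d ≈ 0.001

Between t = 5 h and t = 8 h the flow falls from 71 to 30 cfs over 3×1 h = 3 h.
Per-interval ratio K = (30/71)^(1/3) = 0.7504; K_d = K^(24/1) = 0.001.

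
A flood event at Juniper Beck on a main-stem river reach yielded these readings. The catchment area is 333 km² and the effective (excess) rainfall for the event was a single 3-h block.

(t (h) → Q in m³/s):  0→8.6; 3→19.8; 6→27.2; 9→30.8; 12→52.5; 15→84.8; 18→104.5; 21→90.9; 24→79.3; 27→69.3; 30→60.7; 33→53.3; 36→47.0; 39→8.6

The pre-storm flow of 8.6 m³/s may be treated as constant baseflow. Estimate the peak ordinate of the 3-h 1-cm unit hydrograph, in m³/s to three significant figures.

U_p ≈ 47.9 m³/s

Direct runoff: 0.0, 11.2, 18.6, 22.2, 43.9, 76.2, 95.9, 82.3, 70.7, 60.7, 52.1, 44.7, 38.4, 0.0 m³/s; ΣQ_DR = 616.9 m³/s, peak = 95.9 m³/s.
Runoff depth d = ΣQ_DR·Δt / A = 616.9 × 10800 / (333 km²) = 20.01 mm.
The 1-cm UH is the DRH scaled by (10 mm)/d, so U_p = 95.9 × 10/20.01 = 47.9 m³/s.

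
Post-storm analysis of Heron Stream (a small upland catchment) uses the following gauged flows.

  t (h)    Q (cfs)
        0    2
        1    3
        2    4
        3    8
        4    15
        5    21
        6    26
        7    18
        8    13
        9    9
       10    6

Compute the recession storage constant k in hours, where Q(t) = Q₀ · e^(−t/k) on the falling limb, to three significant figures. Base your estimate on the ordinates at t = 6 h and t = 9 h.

k ≈ 2.83 h

On the falling limb, Q drops from 26 to 9 cfs between t = 6 h and t = 9 h (Δt = 3 h).
k = −Δt / ln(Q₂/Q₁) = −3 / ln(9/26) = 2.83 h.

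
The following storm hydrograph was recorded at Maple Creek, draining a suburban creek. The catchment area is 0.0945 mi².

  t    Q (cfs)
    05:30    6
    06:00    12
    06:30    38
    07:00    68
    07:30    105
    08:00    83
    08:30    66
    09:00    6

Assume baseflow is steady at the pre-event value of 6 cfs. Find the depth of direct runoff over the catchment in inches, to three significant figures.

Direct runoff: 0.0, 6.0, 32.0, 62.0, 99.0, 77.0, 60.0, 0.0 cfs; ΣQ_DR = 336.0 cfs.
V = ΣQ_DR · Δt = 336.0 × 1800 s = 6.048 × 10^5 ft³.
Over A = 0.0945 mi², depth = V / A = 2.75 in.

d ≈ 2.75 in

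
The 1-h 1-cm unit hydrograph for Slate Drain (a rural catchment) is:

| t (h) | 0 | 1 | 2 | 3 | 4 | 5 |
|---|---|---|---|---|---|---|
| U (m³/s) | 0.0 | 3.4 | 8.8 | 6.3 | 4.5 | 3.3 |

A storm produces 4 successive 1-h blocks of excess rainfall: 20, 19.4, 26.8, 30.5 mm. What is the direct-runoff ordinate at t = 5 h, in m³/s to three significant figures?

By discrete convolution, Q_j = Σ (P_i / 10 mm) · U_{j−i}.
At t = 5 h (j=5): Q = (20/10)·3.3 + (19.4/10)·4.5 + (26.8/10)·6.3 + (30.5/10)·8.8 = 59.1 m³/s.

Q ≈ 59.1 m³/s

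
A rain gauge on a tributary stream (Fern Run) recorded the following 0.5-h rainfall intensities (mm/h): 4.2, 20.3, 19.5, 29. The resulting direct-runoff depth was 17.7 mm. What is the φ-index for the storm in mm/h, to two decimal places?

Only the 3 blocks with intensity above φ contribute runoff: 20.3, 19.5, 29 mm/h.
Σ(I−φ)·Δt = d  ⇒  (20.3+19.5+29 − 3φ)·0.5 = 17.7
φ = (68.80 − 17.7/0.5) / 3 = 11.13 mm/h.

φ ≈ 11.13 mm/h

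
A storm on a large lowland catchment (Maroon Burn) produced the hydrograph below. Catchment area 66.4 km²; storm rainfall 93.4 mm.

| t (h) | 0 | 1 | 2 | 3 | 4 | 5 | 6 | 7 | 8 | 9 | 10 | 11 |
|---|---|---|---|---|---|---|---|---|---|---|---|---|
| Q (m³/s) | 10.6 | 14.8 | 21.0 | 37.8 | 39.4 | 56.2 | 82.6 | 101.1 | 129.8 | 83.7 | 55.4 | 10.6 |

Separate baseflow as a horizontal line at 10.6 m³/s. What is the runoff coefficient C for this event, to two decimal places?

C ≈ 0.30

ΣQ_DR = 515.8 m³/s; V = ΣQ_DR·Δt = 1.857 × 10^6 m³.
Runoff depth d = V / A = 27.97 mm.
C = d / P = 27.97 / 93.4 = 0.30.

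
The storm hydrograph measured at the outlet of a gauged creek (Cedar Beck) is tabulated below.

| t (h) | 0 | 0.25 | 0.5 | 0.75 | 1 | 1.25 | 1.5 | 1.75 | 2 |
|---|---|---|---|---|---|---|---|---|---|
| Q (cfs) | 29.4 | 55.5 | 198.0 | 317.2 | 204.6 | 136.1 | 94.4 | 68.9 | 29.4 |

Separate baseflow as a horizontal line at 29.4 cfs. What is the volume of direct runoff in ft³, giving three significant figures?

Direct-runoff ordinates (Q − Q_b): 0.0, 26.1, 168.6, 287.8, 175.2, 106.7, 65.0, 39.5, 0.0 cfs.
ΣQ_DR = 868.9 cfs.
With Δt = 0.25 h = 900 s, V = ΣQ_DR · Δt = 868.9 × 900 = 7.82 × 10^5 ft³.

V ≈ 7.82 × 10^5 ft³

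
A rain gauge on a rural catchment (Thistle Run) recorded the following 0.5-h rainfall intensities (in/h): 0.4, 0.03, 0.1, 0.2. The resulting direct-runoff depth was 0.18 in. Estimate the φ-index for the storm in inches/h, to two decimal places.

φ ≈ 0.12 in/h

Only the 2 blocks with intensity above φ contribute runoff: 0.4, 0.2 in/h.
Σ(I−φ)·Δt = d  ⇒  (0.4+0.2 − 2φ)·0.5 = 0.18
φ = (0.6000 − 0.18/0.5) / 2 = 0.12 in/h.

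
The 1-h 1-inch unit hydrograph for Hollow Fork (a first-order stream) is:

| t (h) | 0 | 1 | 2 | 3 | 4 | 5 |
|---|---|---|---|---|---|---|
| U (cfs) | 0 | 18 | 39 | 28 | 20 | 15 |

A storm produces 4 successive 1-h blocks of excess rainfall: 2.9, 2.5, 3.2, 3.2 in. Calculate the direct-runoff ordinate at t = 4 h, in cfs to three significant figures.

Q ≈ 310 cfs

By discrete convolution, Q_j = Σ (P_i / 1 in) · U_{j−i}.
At t = 4 h (j=4): Q = (2.9/1)·20 + (2.5/1)·28 + (3.2/1)·39 + (3.2/1)·18 = 310 cfs.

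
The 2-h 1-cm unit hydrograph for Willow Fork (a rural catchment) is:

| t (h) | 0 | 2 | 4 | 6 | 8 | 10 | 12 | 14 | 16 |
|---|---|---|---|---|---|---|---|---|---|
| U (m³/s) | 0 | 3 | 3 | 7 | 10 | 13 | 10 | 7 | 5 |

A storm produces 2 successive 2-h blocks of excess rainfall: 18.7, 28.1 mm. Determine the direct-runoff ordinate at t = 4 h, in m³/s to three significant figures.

By discrete convolution, Q_j = Σ (P_i / 10 mm) · U_{j−i}.
At t = 4 h (j=2): Q = (18.7/10)·3 + (28.1/10)·3 = 14.0 m³/s.

Q ≈ 14.0 m³/s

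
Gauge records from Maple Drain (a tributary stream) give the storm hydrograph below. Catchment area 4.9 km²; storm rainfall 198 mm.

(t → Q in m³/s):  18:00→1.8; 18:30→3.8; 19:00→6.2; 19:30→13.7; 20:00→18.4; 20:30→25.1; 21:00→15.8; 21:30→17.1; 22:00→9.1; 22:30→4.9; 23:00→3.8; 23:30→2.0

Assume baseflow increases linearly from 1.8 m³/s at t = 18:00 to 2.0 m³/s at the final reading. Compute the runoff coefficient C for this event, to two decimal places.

C ≈ 0.18

ΣQ_DR = 98.90 m³/s; V = ΣQ_DR·Δt = 1.780 × 10^5 m³.
Runoff depth d = V / A = 36.33 mm.
C = d / P = 36.33 / 198 = 0.18.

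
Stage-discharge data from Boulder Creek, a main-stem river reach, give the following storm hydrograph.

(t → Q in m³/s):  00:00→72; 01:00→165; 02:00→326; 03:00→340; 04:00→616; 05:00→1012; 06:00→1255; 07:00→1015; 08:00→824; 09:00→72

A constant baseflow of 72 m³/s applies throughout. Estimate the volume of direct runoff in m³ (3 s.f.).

Direct-runoff ordinates (Q − Q_b): 0.0, 93.0, 254.0, 268.0, 544.0, 940.0, 1183.0, 943.0, 752.0, 0.0 m³/s.
ΣQ_DR = 4977 m³/s.
With Δt = 1 h = 3600 s, V = ΣQ_DR · Δt = 4977 × 3600 = 1.79 × 10^7 m³.

V ≈ 1.79 × 10^7 m³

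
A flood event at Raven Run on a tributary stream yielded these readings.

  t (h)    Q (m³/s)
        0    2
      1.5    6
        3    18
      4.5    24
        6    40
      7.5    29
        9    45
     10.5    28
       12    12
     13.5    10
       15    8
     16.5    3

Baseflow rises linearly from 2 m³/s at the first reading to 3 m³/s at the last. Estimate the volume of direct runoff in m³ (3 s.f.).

V ≈ 1.05 × 10^6 m³

Direct-runoff ordinates (Q − Q_b): 0.00, 3.91, 15.82, 21.73, 37.64, 26.55, 42.45, 25.36, 9.27, 7.18, 5.09, 0.00 m³/s.
ΣQ_DR = 195.0 m³/s.
With Δt = 1.5 h = 5400 s, V = ΣQ_DR · Δt = 195.0 × 5400 = 1.05 × 10^6 m³.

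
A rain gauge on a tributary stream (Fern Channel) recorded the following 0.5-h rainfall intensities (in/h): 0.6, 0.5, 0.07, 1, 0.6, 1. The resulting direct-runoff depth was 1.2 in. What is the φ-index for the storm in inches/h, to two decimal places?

Only the 5 blocks with intensity above φ contribute runoff: 0.6, 0.5, 1, 0.6, 1 in/h.
Σ(I−φ)·Δt = d  ⇒  (0.6+0.5+1+0.6+1 − 5φ)·0.5 = 1.2
φ = (3.700 − 1.2/0.5) / 5 = 0.26 in/h.

φ ≈ 0.26 in/h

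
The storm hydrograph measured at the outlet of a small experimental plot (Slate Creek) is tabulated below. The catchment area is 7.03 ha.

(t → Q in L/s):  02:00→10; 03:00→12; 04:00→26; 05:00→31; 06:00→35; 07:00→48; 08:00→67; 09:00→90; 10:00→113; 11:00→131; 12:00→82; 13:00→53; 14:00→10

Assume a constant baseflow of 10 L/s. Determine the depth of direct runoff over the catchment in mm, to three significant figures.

d ≈ 29.6 mm

Direct runoff: 0.0, 2.0, 16.0, 21.0, 25.0, 38.0, 57.0, 80.0, 103.0, 121.0, 72.0, 43.0, 0.0 L/s; ΣQ_DR = 578.0 L/s.
V = ΣQ_DR · Δt = 578.0 × 3600 s = 2.081 × 10^6 L.
Over A = 7.03 ha, depth = V / A = 29.6 mm.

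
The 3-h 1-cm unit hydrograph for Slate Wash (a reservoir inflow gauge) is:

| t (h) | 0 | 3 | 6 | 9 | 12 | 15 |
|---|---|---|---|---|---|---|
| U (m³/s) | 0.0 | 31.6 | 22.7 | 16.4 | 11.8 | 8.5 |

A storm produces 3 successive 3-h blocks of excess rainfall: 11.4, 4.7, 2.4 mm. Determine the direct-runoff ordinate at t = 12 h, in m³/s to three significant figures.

By discrete convolution, Q_j = Σ (P_i / 10 mm) · U_{j−i}.
At t = 12 h (j=4): Q = (11.4/10)·11.8 + (4.7/10)·16.4 + (2.4/10)·22.7 = 26.6 m³/s.

Q ≈ 26.6 m³/s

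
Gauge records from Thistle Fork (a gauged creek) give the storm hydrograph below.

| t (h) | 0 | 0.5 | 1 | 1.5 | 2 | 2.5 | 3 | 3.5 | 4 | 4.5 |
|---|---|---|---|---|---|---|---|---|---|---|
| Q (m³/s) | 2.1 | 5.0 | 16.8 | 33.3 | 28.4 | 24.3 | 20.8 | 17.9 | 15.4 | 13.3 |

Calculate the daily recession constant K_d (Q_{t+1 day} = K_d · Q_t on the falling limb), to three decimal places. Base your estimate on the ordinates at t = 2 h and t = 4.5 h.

K_d ≈ 0.001

Between t = 2 h and t = 4.5 h the flow falls from 28.4 to 13.3 m³/s over 5×0.5 h = 2.5 h.
Per-interval ratio K = (13.3/28.4)^(1/5) = 0.8592; K_d = K^(24/0.5) = 0.001.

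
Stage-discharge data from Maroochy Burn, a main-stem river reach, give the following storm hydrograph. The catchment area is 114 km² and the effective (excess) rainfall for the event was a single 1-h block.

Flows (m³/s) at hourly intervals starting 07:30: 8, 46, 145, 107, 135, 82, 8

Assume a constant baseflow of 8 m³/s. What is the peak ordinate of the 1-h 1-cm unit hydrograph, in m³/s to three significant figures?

Direct runoff: 0.0, 38.0, 137.0, 99.0, 127.0, 74.0, 0.0 m³/s; ΣQ_DR = 475.0 m³/s, peak = 137.0 m³/s.
Runoff depth d = ΣQ_DR·Δt / A = 475.0 × 3600 / (114 km²) = 15.00 mm.
The 1-cm UH is the DRH scaled by (10 mm)/d, so U_p = 137.0 × 10/15.00 = 91.3 m³/s.

U_p ≈ 91.3 m³/s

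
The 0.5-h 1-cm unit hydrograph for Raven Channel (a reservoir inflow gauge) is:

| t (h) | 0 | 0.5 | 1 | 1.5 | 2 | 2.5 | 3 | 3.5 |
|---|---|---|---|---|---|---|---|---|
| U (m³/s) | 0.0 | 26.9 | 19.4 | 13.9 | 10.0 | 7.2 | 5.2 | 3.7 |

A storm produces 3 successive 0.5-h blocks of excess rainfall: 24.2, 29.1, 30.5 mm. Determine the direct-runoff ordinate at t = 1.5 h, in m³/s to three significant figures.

Q ≈ 172 m³/s

By discrete convolution, Q_j = Σ (P_i / 10 mm) · U_{j−i}.
At t = 1.5 h (j=3): Q = (24.2/10)·13.9 + (29.1/10)·19.4 + (30.5/10)·26.9 = 172 m³/s.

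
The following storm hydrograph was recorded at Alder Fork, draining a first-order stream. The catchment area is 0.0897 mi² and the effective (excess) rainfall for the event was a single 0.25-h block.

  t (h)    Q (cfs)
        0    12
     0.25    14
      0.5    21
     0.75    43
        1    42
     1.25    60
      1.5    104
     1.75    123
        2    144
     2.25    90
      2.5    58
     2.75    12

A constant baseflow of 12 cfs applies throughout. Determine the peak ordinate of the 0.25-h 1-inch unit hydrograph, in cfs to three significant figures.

U_p ≈ 52.8 cfs

Direct runoff: 0.0, 2.0, 9.0, 31.0, 30.0, 48.0, 92.0, 111.0, 132.0, 78.0, 46.0, 0.0 cfs; ΣQ_DR = 579.0 cfs, peak = 132.0 cfs.
Runoff depth d = ΣQ_DR·Δt / A = 579.0 × 900 / (0.0897 mi²) = 2.501 in.
The 1-inch UH is the DRH scaled by (1 in)/d, so U_p = 132.0 × 1/2.501 = 52.8 cfs.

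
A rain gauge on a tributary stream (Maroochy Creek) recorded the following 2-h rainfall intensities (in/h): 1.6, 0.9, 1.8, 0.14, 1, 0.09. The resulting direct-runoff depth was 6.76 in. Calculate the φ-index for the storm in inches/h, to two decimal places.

φ ≈ 0.48 in/h

Only the 4 blocks with intensity above φ contribute runoff: 1.6, 0.9, 1.8, 1 in/h.
Σ(I−φ)·Δt = d  ⇒  (1.6+0.9+1.8+1 − 4φ)·2 = 6.76
φ = (5.300 − 6.76/2) / 4 = 0.48 in/h.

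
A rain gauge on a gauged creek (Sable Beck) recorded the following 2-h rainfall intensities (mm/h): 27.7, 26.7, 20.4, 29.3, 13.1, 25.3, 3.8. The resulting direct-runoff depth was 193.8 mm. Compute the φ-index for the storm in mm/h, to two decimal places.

Only the 6 blocks with intensity above φ contribute runoff: 27.7, 26.7, 20.4, 29.3, 13.1, 25.3 mm/h.
Σ(I−φ)·Δt = d  ⇒  (27.7+26.7+20.4+29.3+13.1+25.3 − 6φ)·2 = 193.8
φ = (142.5 − 193.8/2) / 6 = 7.60 mm/h.

φ ≈ 7.60 mm/h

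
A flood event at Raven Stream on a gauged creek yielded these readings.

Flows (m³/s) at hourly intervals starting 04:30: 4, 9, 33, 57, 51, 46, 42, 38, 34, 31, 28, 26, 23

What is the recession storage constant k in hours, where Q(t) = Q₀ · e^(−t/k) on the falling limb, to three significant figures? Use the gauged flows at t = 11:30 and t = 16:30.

On the falling limb, Q drops from 38 to 23 m³/s between t = 11:30 and t = 16:30 (Δt = 5 h).
k = −Δt / ln(Q₂/Q₁) = −5 / ln(23/38) = 9.96 h.

k ≈ 9.96 h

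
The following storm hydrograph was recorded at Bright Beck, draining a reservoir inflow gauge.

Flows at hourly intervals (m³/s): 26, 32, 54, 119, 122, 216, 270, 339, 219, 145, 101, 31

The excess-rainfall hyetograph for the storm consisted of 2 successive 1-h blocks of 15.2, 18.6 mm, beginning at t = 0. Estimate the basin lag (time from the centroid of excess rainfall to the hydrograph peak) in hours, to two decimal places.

t_L ≈ 5.95 h

Centroid of excess rainfall: t_c = Σ P_i·t̄_i / ΣP_i = 1.0503 h (block centres at 0.5, 1.5 h).
Hydrograph peak occurs at t = 7 h, so basin lag t_L = 7 − 1.0503 = 5.95 h.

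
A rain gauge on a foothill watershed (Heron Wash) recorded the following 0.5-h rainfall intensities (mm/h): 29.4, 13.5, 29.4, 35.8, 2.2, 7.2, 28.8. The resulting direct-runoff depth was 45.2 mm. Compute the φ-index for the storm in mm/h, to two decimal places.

φ ≈ 9.30 mm/h

Only the 5 blocks with intensity above φ contribute runoff: 29.4, 13.5, 29.4, 35.8, 28.8 mm/h.
Σ(I−φ)·Δt = d  ⇒  (29.4+13.5+29.4+35.8+28.8 − 5φ)·0.5 = 45.2
φ = (136.9 − 45.2/0.5) / 5 = 9.30 mm/h.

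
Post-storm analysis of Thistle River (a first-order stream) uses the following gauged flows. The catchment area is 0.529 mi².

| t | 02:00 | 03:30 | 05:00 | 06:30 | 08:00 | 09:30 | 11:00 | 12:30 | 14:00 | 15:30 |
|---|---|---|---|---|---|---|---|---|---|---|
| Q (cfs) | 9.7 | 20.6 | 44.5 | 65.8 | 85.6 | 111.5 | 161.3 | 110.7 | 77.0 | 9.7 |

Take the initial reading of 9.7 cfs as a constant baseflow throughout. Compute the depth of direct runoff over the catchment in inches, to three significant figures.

Direct runoff: 0.0, 10.9, 34.8, 56.1, 75.9, 101.8, 151.6, 101.0, 67.3, 0.0 cfs; ΣQ_DR = 599.4 cfs.
V = ΣQ_DR · Δt = 599.4 × 5400 s = 3.237 × 10^6 ft³.
Over A = 0.529 mi², depth = V / A = 2.63 in.

d ≈ 2.63 in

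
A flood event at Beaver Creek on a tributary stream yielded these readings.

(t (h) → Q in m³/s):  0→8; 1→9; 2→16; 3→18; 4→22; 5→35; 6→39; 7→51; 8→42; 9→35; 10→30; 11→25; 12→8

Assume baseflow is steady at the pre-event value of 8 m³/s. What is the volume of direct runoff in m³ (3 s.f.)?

V ≈ 8.42 × 10^5 m³

Direct-runoff ordinates (Q − Q_b): 0.0, 1.0, 8.0, 10.0, 14.0, 27.0, 31.0, 43.0, 34.0, 27.0, 22.0, 17.0, 0.0 m³/s.
ΣQ_DR = 234.0 m³/s.
With Δt = 1 h = 3600 s, V = ΣQ_DR · Δt = 234.0 × 3600 = 8.42 × 10^5 m³.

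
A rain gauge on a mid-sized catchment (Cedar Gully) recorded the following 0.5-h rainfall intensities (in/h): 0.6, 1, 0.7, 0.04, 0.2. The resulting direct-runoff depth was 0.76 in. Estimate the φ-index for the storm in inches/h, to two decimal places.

Only the 3 blocks with intensity above φ contribute runoff: 0.6, 1, 0.7 in/h.
Σ(I−φ)·Δt = d  ⇒  (0.6+1+0.7 − 3φ)·0.5 = 0.76
φ = (2.300 − 0.76/0.5) / 3 = 0.26 in/h.

φ ≈ 0.26 in/h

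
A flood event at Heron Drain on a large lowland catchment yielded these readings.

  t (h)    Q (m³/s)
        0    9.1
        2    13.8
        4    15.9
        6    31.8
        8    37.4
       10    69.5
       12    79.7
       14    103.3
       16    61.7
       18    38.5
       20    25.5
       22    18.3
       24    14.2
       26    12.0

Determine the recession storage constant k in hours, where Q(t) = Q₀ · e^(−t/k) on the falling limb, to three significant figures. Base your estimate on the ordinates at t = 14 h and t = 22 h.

k ≈ 4.62 h

On the falling limb, Q drops from 103.3 to 18.3 m³/s between t = 14 h and t = 22 h (Δt = 8 h).
k = −Δt / ln(Q₂/Q₁) = −8 / ln(18.3/103.3) = 4.62 h.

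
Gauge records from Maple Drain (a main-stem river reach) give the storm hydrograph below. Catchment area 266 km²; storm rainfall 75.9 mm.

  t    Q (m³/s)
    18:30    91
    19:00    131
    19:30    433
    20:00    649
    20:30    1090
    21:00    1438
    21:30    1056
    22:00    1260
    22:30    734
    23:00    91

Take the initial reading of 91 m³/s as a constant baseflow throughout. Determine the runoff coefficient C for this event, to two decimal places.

ΣQ_DR = 6063 m³/s; V = ΣQ_DR·Δt = 1.091 × 10^7 m³.
Runoff depth d = V / A = 41.03 mm.
C = d / P = 41.03 / 75.9 = 0.54.

C ≈ 0.54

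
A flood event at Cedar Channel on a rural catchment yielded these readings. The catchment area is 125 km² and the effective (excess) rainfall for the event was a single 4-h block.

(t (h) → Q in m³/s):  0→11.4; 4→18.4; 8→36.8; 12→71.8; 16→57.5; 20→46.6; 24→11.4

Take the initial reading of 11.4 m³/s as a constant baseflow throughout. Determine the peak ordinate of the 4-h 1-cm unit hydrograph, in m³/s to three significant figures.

U_p ≈ 30.1 m³/s

Direct runoff: 0.0, 7.0, 25.4, 60.4, 46.1, 35.2, 0.0 m³/s; ΣQ_DR = 174.1 m³/s, peak = 60.4 m³/s.
Runoff depth d = ΣQ_DR·Δt / A = 174.1 × 14400 / (125 km²) = 20.06 mm.
The 1-cm UH is the DRH scaled by (10 mm)/d, so U_p = 60.4 × 10/20.06 = 30.1 m³/s.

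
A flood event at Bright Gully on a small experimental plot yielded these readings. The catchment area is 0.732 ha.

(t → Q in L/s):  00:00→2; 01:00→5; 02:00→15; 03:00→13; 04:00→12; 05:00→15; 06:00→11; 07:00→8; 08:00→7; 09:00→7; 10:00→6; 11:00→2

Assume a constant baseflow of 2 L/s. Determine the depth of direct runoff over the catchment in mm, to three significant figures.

d ≈ 38.9 mm

Direct runoff: 0.0, 3.0, 13.0, 11.0, 10.0, 13.0, 9.0, 6.0, 5.0, 5.0, 4.0, 0.0 L/s; ΣQ_DR = 79.00 L/s.
V = ΣQ_DR · Δt = 79.00 × 3600 s = 2.844 × 10^5 L.
Over A = 0.732 ha, depth = V / A = 38.9 mm.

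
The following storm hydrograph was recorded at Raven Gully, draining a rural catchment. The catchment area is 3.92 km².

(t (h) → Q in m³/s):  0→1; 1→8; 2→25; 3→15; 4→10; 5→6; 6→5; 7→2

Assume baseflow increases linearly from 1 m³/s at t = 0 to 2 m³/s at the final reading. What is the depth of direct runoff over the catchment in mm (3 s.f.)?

Direct runoff: 0.00, 6.86, 23.71, 13.57, 8.43, 4.29, 3.14, 0.00 m³/s; ΣQ_DR = 60.00 m³/s.
V = ΣQ_DR · Δt = 60.00 × 3600 s = 2.160 × 10^5 m³.
Over A = 3.92 km², depth = V / A = 55.1 mm.

d ≈ 55.1 mm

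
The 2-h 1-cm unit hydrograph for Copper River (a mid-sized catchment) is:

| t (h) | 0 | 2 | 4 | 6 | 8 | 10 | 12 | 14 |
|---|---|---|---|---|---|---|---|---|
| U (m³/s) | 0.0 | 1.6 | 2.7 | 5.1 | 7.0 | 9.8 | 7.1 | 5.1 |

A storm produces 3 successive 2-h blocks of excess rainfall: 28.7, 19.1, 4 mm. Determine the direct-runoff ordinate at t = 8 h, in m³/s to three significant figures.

Q ≈ 30.9 m³/s

By discrete convolution, Q_j = Σ (P_i / 10 mm) · U_{j−i}.
At t = 8 h (j=4): Q = (28.7/10)·7.0 + (19.1/10)·5.1 + (4/10)·2.7 = 30.9 m³/s.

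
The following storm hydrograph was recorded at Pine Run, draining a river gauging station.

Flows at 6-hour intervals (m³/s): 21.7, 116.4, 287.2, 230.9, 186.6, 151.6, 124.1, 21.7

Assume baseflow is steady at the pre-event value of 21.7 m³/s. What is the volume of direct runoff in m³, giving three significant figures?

V ≈ 2.09 × 10^7 m³

Direct-runoff ordinates (Q − Q_b): 0.0, 94.7, 265.5, 209.2, 164.9, 129.9, 102.4, 0.0 m³/s.
ΣQ_DR = 966.6 m³/s.
With Δt = 6 h = 21600 s, V = ΣQ_DR · Δt = 966.6 × 21600 = 2.09 × 10^7 m³.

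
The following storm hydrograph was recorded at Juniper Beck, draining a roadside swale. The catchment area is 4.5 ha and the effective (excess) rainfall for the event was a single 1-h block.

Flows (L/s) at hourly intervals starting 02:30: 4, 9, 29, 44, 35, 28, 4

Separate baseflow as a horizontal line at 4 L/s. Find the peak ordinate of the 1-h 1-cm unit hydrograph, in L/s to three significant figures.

Direct runoff: 0.0, 5.0, 25.0, 40.0, 31.0, 24.0, 0.0 L/s; ΣQ_DR = 125.0 L/s, peak = 40.0 L/s.
Runoff depth d = ΣQ_DR·Δt / A = 125.0 × 3600 / (4.5 ha) = 10.00 mm.
The 1-cm UH is the DRH scaled by (10 mm)/d, so U_p = 40.0 × 10/10.00 = 40.0 L/s.

U_p ≈ 40.0 L/s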